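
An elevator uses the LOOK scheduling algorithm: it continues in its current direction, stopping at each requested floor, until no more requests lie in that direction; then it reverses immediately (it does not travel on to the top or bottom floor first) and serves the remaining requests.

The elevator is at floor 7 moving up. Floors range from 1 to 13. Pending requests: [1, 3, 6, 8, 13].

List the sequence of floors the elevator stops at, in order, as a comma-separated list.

Current: 7, moving UP
Serve above first (ascending): [8, 13]
Then reverse, serve below (descending): [6, 3, 1]

Answer: 8, 13, 6, 3, 1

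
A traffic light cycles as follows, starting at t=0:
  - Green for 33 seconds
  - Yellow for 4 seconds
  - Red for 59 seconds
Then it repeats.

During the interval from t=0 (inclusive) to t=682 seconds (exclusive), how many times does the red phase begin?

Answer: 7

Derivation:
Cycle = 33+4+59 = 96s
red phase starts at t = k*96 + 37 for k=0,1,2,...
Need k*96+37 < 682 → k < 6.719
k ∈ {0, ..., 6} → 7 starts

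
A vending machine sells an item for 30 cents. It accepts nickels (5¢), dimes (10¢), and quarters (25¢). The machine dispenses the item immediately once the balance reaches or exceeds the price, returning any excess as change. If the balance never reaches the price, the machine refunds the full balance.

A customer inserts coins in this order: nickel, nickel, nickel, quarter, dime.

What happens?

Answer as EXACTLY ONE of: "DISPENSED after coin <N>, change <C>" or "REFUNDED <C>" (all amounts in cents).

Price: 30¢
Coin 1 (nickel, 5¢): balance = 5¢
Coin 2 (nickel, 5¢): balance = 10¢
Coin 3 (nickel, 5¢): balance = 15¢
Coin 4 (quarter, 25¢): balance = 40¢
  → balance >= price → DISPENSE, change = 40 - 30 = 10¢

Answer: DISPENSED after coin 4, change 10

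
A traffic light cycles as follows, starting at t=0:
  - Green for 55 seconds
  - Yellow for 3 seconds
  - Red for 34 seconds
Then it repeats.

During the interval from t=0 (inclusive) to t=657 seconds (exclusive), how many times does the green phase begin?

Answer: 8

Derivation:
Cycle = 55+3+34 = 92s
green phase starts at t = k*92 + 0 for k=0,1,2,...
Need k*92+0 < 657 → k < 7.141
k ∈ {0, ..., 7} → 8 starts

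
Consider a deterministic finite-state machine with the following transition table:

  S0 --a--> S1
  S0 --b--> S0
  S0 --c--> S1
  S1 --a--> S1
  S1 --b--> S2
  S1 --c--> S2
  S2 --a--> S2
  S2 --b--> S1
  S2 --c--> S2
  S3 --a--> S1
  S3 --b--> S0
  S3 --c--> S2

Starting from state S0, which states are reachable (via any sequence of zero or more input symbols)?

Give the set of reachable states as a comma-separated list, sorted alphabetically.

BFS from S0:
  visit S0: S0--a-->S1 (new), S0--b-->S0 (seen), S0--c-->S1 (seen)
  visit S1: S1--a-->S1 (seen), S1--b-->S2 (new), S1--c-->S2 (seen)
  visit S2: S2--a-->S2 (seen), S2--b-->S1 (seen), S2--c-->S2 (seen)

Answer: S0, S1, S2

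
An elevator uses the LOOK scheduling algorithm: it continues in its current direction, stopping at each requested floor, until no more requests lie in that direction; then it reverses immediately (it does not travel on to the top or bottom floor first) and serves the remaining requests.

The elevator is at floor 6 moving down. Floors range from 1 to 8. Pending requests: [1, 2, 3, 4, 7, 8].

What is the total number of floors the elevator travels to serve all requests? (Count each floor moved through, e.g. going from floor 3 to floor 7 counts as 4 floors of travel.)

Start at floor 6 moving down, LOOK stop order: [4, 3, 2, 1, 7, 8]
  6 → 4: |4-6| = 2, total = 2
  4 → 3: |3-4| = 1, total = 3
  3 → 2: |2-3| = 1, total = 4
  2 → 1: |1-2| = 1, total = 5
  1 → 7: |7-1| = 6, total = 11
  7 → 8: |8-7| = 1, total = 12

Answer: 12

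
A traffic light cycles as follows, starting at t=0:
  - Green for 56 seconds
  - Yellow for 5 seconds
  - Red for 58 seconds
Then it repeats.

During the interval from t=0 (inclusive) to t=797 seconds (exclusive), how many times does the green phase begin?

Cycle = 56+5+58 = 119s
green phase starts at t = k*119 + 0 for k=0,1,2,...
Need k*119+0 < 797 → k < 6.697
k ∈ {0, ..., 6} → 7 starts

Answer: 7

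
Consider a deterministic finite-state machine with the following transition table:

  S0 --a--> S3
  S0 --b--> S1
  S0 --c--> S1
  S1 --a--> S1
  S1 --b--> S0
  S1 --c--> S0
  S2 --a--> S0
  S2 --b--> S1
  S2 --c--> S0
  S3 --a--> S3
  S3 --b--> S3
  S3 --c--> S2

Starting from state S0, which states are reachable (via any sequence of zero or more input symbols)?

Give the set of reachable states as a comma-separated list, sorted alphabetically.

Answer: S0, S1, S2, S3

Derivation:
BFS from S0:
  visit S0: S0--a-->S3 (new), S0--b-->S1 (new), S0--c-->S1 (seen)
  visit S3: S3--a-->S3 (seen), S3--b-->S3 (seen), S3--c-->S2 (new)
  visit S1: S1--a-->S1 (seen), S1--b-->S0 (seen), S1--c-->S0 (seen)
  visit S2: S2--a-->S0 (seen), S2--b-->S1 (seen), S2--c-->S0 (seen)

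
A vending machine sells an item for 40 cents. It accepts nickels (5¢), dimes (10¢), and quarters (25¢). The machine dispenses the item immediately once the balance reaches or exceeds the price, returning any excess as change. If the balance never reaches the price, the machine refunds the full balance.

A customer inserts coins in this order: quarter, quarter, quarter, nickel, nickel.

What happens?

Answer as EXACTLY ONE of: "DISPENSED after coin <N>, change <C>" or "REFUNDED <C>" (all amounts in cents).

Price: 40¢
Coin 1 (quarter, 25¢): balance = 25¢
Coin 2 (quarter, 25¢): balance = 50¢
  → balance >= price → DISPENSE, change = 50 - 40 = 10¢

Answer: DISPENSED after coin 2, change 10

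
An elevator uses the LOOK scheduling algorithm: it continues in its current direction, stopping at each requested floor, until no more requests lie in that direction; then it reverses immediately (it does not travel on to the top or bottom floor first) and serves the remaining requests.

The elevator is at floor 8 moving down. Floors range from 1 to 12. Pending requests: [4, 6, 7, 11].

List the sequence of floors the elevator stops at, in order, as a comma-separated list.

Answer: 7, 6, 4, 11

Derivation:
Current: 8, moving DOWN
Serve below first (descending): [7, 6, 4]
Then reverse, serve above (ascending): [11]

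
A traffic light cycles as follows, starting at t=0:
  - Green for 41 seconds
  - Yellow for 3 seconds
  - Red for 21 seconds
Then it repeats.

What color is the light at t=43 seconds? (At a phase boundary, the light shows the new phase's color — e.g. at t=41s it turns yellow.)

Answer: yellow

Derivation:
Cycle length = 41 + 3 + 21 = 65s
t = 43, phase_t = 43 mod 65 = 43
41 <= 43 < 44 (yellow end) → YELLOW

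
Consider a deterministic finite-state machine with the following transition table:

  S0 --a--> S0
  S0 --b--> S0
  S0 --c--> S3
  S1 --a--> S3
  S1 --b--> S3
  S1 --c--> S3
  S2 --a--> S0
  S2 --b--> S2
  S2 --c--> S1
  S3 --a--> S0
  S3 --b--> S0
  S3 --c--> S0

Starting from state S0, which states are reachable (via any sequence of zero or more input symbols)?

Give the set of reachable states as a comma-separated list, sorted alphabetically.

BFS from S0:
  visit S0: S0--a-->S0 (seen), S0--b-->S0 (seen), S0--c-->S3 (new)
  visit S3: S3--a-->S0 (seen), S3--b-->S0 (seen), S3--c-->S0 (seen)

Answer: S0, S3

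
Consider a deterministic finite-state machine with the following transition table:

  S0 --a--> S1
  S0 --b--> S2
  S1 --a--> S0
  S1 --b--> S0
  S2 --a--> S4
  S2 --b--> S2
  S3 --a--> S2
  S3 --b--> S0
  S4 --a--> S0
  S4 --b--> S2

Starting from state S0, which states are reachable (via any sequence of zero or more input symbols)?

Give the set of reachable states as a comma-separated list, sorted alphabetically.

Answer: S0, S1, S2, S4

Derivation:
BFS from S0:
  visit S0: S0--a-->S1 (new), S0--b-->S2 (new)
  visit S1: S1--a-->S0 (seen), S1--b-->S0 (seen)
  visit S2: S2--a-->S4 (new), S2--b-->S2 (seen)
  visit S4: S4--a-->S0 (seen), S4--b-->S2 (seen)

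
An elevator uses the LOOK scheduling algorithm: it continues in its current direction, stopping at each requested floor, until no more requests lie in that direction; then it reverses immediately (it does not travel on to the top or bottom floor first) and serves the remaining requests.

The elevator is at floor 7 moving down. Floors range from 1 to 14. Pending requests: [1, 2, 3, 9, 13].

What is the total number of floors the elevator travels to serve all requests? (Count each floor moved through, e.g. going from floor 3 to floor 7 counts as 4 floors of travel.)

Answer: 18

Derivation:
Start at floor 7 moving down, LOOK stop order: [3, 2, 1, 9, 13]
  7 → 3: |3-7| = 4, total = 4
  3 → 2: |2-3| = 1, total = 5
  2 → 1: |1-2| = 1, total = 6
  1 → 9: |9-1| = 8, total = 14
  9 → 13: |13-9| = 4, total = 18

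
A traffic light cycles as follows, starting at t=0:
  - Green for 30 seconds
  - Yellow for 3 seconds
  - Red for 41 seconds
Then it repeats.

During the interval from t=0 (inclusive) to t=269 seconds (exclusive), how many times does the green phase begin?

Cycle = 30+3+41 = 74s
green phase starts at t = k*74 + 0 for k=0,1,2,...
Need k*74+0 < 269 → k < 3.635
k ∈ {0, ..., 3} → 4 starts

Answer: 4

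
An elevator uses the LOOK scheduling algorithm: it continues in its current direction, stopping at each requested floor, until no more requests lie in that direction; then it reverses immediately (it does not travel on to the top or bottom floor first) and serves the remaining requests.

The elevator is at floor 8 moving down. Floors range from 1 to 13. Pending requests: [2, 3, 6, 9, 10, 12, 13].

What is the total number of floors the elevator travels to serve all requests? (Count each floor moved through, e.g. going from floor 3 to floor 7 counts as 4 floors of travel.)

Answer: 17

Derivation:
Start at floor 8 moving down, LOOK stop order: [6, 3, 2, 9, 10, 12, 13]
  8 → 6: |6-8| = 2, total = 2
  6 → 3: |3-6| = 3, total = 5
  3 → 2: |2-3| = 1, total = 6
  2 → 9: |9-2| = 7, total = 13
  9 → 10: |10-9| = 1, total = 14
  10 → 12: |12-10| = 2, total = 16
  12 → 13: |13-12| = 1, total = 17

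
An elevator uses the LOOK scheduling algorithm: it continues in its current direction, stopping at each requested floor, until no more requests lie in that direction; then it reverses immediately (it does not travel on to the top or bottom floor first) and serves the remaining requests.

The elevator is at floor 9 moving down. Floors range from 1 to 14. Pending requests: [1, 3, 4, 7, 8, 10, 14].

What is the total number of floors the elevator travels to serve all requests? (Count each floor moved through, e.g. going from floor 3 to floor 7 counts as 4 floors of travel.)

Start at floor 9 moving down, LOOK stop order: [8, 7, 4, 3, 1, 10, 14]
  9 → 8: |8-9| = 1, total = 1
  8 → 7: |7-8| = 1, total = 2
  7 → 4: |4-7| = 3, total = 5
  4 → 3: |3-4| = 1, total = 6
  3 → 1: |1-3| = 2, total = 8
  1 → 10: |10-1| = 9, total = 17
  10 → 14: |14-10| = 4, total = 21

Answer: 21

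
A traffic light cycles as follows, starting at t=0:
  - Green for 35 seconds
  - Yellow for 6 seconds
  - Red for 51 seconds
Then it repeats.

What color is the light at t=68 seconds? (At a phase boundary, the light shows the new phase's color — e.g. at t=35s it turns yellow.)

Cycle length = 35 + 6 + 51 = 92s
t = 68, phase_t = 68 mod 92 = 68
68 >= 41 → RED

Answer: red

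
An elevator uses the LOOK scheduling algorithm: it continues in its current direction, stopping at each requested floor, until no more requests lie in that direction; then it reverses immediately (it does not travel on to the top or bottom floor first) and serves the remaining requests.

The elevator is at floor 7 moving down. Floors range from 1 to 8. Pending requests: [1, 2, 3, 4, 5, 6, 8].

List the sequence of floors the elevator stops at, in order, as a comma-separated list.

Answer: 6, 5, 4, 3, 2, 1, 8

Derivation:
Current: 7, moving DOWN
Serve below first (descending): [6, 5, 4, 3, 2, 1]
Then reverse, serve above (ascending): [8]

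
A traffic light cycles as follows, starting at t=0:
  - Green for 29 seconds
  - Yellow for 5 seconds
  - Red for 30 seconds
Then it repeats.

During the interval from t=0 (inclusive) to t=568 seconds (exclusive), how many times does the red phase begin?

Answer: 9

Derivation:
Cycle = 29+5+30 = 64s
red phase starts at t = k*64 + 34 for k=0,1,2,...
Need k*64+34 < 568 → k < 8.344
k ∈ {0, ..., 8} → 9 starts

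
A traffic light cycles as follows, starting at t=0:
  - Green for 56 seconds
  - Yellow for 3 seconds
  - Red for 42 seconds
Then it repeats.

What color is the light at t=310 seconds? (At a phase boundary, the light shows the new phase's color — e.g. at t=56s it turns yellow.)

Cycle length = 56 + 3 + 42 = 101s
t = 310, phase_t = 310 mod 101 = 7
7 < 56 (green end) → GREEN

Answer: green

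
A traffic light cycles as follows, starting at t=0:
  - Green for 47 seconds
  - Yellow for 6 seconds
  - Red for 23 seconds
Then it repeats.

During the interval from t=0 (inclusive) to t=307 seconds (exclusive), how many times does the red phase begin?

Cycle = 47+6+23 = 76s
red phase starts at t = k*76 + 53 for k=0,1,2,...
Need k*76+53 < 307 → k < 3.342
k ∈ {0, ..., 3} → 4 starts

Answer: 4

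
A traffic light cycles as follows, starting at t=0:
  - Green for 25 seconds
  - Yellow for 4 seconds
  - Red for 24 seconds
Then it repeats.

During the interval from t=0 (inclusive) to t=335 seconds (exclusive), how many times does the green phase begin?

Cycle = 25+4+24 = 53s
green phase starts at t = k*53 + 0 for k=0,1,2,...
Need k*53+0 < 335 → k < 6.321
k ∈ {0, ..., 6} → 7 starts

Answer: 7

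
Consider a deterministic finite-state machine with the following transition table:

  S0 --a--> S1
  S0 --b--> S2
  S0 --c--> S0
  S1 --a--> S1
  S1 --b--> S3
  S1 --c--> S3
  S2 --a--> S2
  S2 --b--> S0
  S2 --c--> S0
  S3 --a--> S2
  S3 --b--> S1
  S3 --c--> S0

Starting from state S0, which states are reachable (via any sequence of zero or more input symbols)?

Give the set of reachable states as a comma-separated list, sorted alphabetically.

BFS from S0:
  visit S0: S0--a-->S1 (new), S0--b-->S2 (new), S0--c-->S0 (seen)
  visit S1: S1--a-->S1 (seen), S1--b-->S3 (new), S1--c-->S3 (seen)
  visit S2: S2--a-->S2 (seen), S2--b-->S0 (seen), S2--c-->S0 (seen)
  visit S3: S3--a-->S2 (seen), S3--b-->S1 (seen), S3--c-->S0 (seen)

Answer: S0, S1, S2, S3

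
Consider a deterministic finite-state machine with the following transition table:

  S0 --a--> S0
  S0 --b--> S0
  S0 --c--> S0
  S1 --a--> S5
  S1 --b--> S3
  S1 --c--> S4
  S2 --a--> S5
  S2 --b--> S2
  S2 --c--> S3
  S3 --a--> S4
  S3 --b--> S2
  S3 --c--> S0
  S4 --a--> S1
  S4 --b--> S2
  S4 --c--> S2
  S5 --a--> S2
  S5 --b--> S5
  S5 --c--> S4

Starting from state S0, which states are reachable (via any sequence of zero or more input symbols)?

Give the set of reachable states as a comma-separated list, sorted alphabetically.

BFS from S0:
  visit S0: S0--a-->S0 (seen), S0--b-->S0 (seen), S0--c-->S0 (seen)

Answer: S0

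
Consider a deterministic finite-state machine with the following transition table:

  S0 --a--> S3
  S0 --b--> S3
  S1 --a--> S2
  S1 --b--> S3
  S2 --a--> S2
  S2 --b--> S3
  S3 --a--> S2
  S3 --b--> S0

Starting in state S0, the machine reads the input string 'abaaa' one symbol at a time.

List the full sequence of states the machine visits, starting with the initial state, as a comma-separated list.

Start: S0
  read 'a': S0 --a--> S3
  read 'b': S3 --b--> S0
  read 'a': S0 --a--> S3
  read 'a': S3 --a--> S2
  read 'a': S2 --a--> S2

Answer: S0, S3, S0, S3, S2, S2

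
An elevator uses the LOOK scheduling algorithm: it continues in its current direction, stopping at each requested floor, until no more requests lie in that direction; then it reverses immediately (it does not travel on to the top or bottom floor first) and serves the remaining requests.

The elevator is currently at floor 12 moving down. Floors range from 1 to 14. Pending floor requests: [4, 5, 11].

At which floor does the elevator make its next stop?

Current floor: 12, direction: down
Requests above: []
Requests below: [4, 5, 11]
Moving down and requests lie below → nearest below is max([4, 5, 11]) = 11

Answer: 11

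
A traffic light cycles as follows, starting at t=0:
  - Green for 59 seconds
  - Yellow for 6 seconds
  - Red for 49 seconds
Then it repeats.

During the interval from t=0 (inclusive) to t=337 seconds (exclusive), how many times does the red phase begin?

Answer: 3

Derivation:
Cycle = 59+6+49 = 114s
red phase starts at t = k*114 + 65 for k=0,1,2,...
Need k*114+65 < 337 → k < 2.386
k ∈ {0, ..., 2} → 3 starts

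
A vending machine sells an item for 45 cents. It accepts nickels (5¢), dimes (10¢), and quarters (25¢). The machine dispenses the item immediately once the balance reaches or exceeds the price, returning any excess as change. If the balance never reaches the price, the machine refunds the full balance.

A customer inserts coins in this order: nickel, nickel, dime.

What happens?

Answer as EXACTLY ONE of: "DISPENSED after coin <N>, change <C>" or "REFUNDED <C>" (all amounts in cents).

Answer: REFUNDED 20

Derivation:
Price: 45¢
Coin 1 (nickel, 5¢): balance = 5¢
Coin 2 (nickel, 5¢): balance = 10¢
Coin 3 (dime, 10¢): balance = 20¢
All coins inserted, balance 20¢ < price 45¢ → REFUND 20¢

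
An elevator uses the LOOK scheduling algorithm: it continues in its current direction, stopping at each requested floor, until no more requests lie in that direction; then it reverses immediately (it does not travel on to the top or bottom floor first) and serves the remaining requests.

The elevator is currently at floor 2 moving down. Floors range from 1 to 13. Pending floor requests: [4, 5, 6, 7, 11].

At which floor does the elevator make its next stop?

Current floor: 2, direction: down
Requests above: [4, 5, 6, 7, 11]
Requests below: []
Moving down but no requests below → reverse; nearest above is min([4, 5, 6, 7, 11]) = 4

Answer: 4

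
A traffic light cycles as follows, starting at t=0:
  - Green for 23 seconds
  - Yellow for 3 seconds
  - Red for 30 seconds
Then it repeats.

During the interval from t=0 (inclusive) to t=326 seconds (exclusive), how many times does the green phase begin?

Answer: 6

Derivation:
Cycle = 23+3+30 = 56s
green phase starts at t = k*56 + 0 for k=0,1,2,...
Need k*56+0 < 326 → k < 5.821
k ∈ {0, ..., 5} → 6 starts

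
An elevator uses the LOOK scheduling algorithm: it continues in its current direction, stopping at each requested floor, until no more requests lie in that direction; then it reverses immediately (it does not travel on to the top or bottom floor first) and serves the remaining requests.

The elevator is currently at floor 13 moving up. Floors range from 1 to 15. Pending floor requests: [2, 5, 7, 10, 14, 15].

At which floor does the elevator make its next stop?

Current floor: 13, direction: up
Requests above: [14, 15]
Requests below: [2, 5, 7, 10]
Moving up and requests lie above → nearest above is min([14, 15]) = 14

Answer: 14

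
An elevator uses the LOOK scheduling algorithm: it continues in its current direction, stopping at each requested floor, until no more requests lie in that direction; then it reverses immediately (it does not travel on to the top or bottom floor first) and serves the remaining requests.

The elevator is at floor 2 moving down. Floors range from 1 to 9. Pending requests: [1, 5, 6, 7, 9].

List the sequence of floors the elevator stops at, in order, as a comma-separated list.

Current: 2, moving DOWN
Serve below first (descending): [1]
Then reverse, serve above (ascending): [5, 6, 7, 9]

Answer: 1, 5, 6, 7, 9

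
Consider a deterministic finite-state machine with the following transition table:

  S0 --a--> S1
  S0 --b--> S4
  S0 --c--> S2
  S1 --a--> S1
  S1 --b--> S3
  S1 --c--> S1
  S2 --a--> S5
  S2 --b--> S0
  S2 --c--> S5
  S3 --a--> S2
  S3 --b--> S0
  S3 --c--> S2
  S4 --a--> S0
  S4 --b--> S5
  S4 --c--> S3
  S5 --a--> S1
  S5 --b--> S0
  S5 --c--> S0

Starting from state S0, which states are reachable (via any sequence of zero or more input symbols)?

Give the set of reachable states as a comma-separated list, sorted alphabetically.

Answer: S0, S1, S2, S3, S4, S5

Derivation:
BFS from S0:
  visit S0: S0--a-->S1 (new), S0--b-->S4 (new), S0--c-->S2 (new)
  visit S1: S1--a-->S1 (seen), S1--b-->S3 (new), S1--c-->S1 (seen)
  visit S4: S4--a-->S0 (seen), S4--b-->S5 (new), S4--c-->S3 (seen)
  visit S2: S2--a-->S5 (seen), S2--b-->S0 (seen), S2--c-->S5 (seen)
  visit S3: S3--a-->S2 (seen), S3--b-->S0 (seen), S3--c-->S2 (seen)
  visit S5: S5--a-->S1 (seen), S5--b-->S0 (seen), S5--c-->S0 (seen)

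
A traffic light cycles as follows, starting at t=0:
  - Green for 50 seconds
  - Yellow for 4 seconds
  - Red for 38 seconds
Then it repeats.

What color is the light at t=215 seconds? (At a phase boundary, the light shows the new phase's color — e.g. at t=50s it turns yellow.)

Cycle length = 50 + 4 + 38 = 92s
t = 215, phase_t = 215 mod 92 = 31
31 < 50 (green end) → GREEN

Answer: green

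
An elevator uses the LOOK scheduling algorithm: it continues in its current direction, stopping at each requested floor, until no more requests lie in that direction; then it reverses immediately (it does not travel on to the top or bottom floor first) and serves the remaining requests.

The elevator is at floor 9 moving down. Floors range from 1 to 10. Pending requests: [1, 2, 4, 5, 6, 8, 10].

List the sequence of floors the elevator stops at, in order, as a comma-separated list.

Answer: 8, 6, 5, 4, 2, 1, 10

Derivation:
Current: 9, moving DOWN
Serve below first (descending): [8, 6, 5, 4, 2, 1]
Then reverse, serve above (ascending): [10]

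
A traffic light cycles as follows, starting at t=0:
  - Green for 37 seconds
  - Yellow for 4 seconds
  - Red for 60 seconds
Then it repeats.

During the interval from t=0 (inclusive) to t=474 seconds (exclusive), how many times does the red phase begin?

Answer: 5

Derivation:
Cycle = 37+4+60 = 101s
red phase starts at t = k*101 + 41 for k=0,1,2,...
Need k*101+41 < 474 → k < 4.287
k ∈ {0, ..., 4} → 5 starts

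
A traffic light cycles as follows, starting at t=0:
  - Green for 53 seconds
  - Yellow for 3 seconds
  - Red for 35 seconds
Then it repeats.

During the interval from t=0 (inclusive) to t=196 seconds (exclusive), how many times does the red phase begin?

Cycle = 53+3+35 = 91s
red phase starts at t = k*91 + 56 for k=0,1,2,...
Need k*91+56 < 196 → k < 1.538
k ∈ {0, ..., 1} → 2 starts

Answer: 2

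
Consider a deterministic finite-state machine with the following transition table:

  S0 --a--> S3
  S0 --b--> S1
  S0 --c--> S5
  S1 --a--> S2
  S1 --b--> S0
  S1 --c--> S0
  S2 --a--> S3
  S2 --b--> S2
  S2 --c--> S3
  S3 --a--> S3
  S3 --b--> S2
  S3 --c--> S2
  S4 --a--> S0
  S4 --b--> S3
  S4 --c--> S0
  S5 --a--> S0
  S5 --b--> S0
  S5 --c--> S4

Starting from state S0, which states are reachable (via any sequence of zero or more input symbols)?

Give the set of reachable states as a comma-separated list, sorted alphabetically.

Answer: S0, S1, S2, S3, S4, S5

Derivation:
BFS from S0:
  visit S0: S0--a-->S3 (new), S0--b-->S1 (new), S0--c-->S5 (new)
  visit S3: S3--a-->S3 (seen), S3--b-->S2 (new), S3--c-->S2 (seen)
  visit S1: S1--a-->S2 (seen), S1--b-->S0 (seen), S1--c-->S0 (seen)
  visit S5: S5--a-->S0 (seen), S5--b-->S0 (seen), S5--c-->S4 (new)
  visit S2: S2--a-->S3 (seen), S2--b-->S2 (seen), S2--c-->S3 (seen)
  visit S4: S4--a-->S0 (seen), S4--b-->S3 (seen), S4--c-->S0 (seen)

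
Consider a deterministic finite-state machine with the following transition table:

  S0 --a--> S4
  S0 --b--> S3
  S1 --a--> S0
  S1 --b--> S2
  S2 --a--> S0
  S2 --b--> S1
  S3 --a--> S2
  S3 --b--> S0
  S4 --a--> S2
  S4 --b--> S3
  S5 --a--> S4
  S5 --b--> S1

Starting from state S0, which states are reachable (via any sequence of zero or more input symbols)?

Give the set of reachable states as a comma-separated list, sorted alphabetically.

BFS from S0:
  visit S0: S0--a-->S4 (new), S0--b-->S3 (new)
  visit S4: S4--a-->S2 (new), S4--b-->S3 (seen)
  visit S3: S3--a-->S2 (seen), S3--b-->S0 (seen)
  visit S2: S2--a-->S0 (seen), S2--b-->S1 (new)
  visit S1: S1--a-->S0 (seen), S1--b-->S2 (seen)

Answer: S0, S1, S2, S3, S4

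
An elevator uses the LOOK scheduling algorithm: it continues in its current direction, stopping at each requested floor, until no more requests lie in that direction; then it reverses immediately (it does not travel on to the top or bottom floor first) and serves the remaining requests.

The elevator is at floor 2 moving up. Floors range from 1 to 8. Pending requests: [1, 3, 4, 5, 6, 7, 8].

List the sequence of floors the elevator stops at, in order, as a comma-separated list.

Current: 2, moving UP
Serve above first (ascending): [3, 4, 5, 6, 7, 8]
Then reverse, serve below (descending): [1]

Answer: 3, 4, 5, 6, 7, 8, 1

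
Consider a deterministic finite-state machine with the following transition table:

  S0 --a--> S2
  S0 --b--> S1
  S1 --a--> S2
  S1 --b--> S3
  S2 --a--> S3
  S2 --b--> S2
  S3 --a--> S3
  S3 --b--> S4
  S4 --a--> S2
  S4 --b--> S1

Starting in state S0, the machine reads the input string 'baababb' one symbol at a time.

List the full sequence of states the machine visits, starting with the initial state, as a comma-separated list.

Start: S0
  read 'b': S0 --b--> S1
  read 'a': S1 --a--> S2
  read 'a': S2 --a--> S3
  read 'b': S3 --b--> S4
  read 'a': S4 --a--> S2
  read 'b': S2 --b--> S2
  read 'b': S2 --b--> S2

Answer: S0, S1, S2, S3, S4, S2, S2, S2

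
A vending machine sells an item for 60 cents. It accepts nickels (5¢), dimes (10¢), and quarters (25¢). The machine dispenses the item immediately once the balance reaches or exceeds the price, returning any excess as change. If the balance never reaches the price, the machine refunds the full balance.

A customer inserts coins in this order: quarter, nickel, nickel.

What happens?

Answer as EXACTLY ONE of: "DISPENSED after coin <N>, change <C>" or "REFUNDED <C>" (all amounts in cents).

Answer: REFUNDED 35

Derivation:
Price: 60¢
Coin 1 (quarter, 25¢): balance = 25¢
Coin 2 (nickel, 5¢): balance = 30¢
Coin 3 (nickel, 5¢): balance = 35¢
All coins inserted, balance 35¢ < price 60¢ → REFUND 35¢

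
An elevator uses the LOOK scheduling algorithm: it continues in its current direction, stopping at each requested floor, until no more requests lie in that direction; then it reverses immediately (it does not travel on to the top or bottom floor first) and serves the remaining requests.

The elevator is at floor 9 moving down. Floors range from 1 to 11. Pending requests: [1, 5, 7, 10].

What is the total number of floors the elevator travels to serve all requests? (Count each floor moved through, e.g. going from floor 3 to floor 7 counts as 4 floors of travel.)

Answer: 17

Derivation:
Start at floor 9 moving down, LOOK stop order: [7, 5, 1, 10]
  9 → 7: |7-9| = 2, total = 2
  7 → 5: |5-7| = 2, total = 4
  5 → 1: |1-5| = 4, total = 8
  1 → 10: |10-1| = 9, total = 17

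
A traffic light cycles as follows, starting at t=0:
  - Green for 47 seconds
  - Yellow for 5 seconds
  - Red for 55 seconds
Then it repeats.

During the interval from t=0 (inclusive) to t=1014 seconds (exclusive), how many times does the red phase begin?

Cycle = 47+5+55 = 107s
red phase starts at t = k*107 + 52 for k=0,1,2,...
Need k*107+52 < 1014 → k < 8.991
k ∈ {0, ..., 8} → 9 starts

Answer: 9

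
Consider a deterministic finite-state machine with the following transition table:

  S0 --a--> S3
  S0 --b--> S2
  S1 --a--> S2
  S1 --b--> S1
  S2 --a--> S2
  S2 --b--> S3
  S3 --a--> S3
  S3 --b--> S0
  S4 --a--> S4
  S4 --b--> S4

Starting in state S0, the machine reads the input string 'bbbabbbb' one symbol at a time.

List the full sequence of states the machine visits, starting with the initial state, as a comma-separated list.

Start: S0
  read 'b': S0 --b--> S2
  read 'b': S2 --b--> S3
  read 'b': S3 --b--> S0
  read 'a': S0 --a--> S3
  read 'b': S3 --b--> S0
  read 'b': S0 --b--> S2
  read 'b': S2 --b--> S3
  read 'b': S3 --b--> S0

Answer: S0, S2, S3, S0, S3, S0, S2, S3, S0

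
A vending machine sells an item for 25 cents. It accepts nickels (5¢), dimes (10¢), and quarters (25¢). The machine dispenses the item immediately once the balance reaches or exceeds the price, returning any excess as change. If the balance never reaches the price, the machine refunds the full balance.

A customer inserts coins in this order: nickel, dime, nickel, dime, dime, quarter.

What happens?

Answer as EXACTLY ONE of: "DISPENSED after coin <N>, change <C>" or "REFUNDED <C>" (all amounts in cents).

Answer: DISPENSED after coin 4, change 5

Derivation:
Price: 25¢
Coin 1 (nickel, 5¢): balance = 5¢
Coin 2 (dime, 10¢): balance = 15¢
Coin 3 (nickel, 5¢): balance = 20¢
Coin 4 (dime, 10¢): balance = 30¢
  → balance >= price → DISPENSE, change = 30 - 25 = 5¢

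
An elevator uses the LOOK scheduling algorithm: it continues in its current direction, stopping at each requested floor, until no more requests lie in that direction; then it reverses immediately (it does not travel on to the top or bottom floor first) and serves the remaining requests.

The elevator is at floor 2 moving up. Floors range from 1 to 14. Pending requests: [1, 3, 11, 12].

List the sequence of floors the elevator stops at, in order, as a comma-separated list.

Current: 2, moving UP
Serve above first (ascending): [3, 11, 12]
Then reverse, serve below (descending): [1]

Answer: 3, 11, 12, 1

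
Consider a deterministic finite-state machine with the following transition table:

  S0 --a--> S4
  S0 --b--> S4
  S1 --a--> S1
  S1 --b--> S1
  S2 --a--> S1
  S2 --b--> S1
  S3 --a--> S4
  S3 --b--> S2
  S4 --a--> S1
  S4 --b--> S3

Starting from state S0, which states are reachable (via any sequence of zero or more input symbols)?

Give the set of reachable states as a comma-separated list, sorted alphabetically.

BFS from S0:
  visit S0: S0--a-->S4 (new), S0--b-->S4 (seen)
  visit S4: S4--a-->S1 (new), S4--b-->S3 (new)
  visit S1: S1--a-->S1 (seen), S1--b-->S1 (seen)
  visit S3: S3--a-->S4 (seen), S3--b-->S2 (new)
  visit S2: S2--a-->S1 (seen), S2--b-->S1 (seen)

Answer: S0, S1, S2, S3, S4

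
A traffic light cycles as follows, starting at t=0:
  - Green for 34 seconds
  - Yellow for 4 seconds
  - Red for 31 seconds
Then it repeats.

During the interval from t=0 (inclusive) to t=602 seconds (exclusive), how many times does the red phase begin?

Answer: 9

Derivation:
Cycle = 34+4+31 = 69s
red phase starts at t = k*69 + 38 for k=0,1,2,...
Need k*69+38 < 602 → k < 8.174
k ∈ {0, ..., 8} → 9 starts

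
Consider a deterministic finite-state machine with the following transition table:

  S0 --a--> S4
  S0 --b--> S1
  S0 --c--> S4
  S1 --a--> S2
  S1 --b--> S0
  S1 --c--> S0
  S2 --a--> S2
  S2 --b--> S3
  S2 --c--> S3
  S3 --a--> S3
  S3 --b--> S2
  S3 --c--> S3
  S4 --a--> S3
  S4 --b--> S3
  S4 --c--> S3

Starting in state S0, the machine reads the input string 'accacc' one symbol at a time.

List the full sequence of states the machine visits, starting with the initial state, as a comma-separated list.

Start: S0
  read 'a': S0 --a--> S4
  read 'c': S4 --c--> S3
  read 'c': S3 --c--> S3
  read 'a': S3 --a--> S3
  read 'c': S3 --c--> S3
  read 'c': S3 --c--> S3

Answer: S0, S4, S3, S3, S3, S3, S3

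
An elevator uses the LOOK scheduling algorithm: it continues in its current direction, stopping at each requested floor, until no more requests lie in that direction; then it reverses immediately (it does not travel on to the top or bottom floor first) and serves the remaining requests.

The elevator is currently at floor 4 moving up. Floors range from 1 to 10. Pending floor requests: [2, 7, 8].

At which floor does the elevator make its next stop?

Answer: 7

Derivation:
Current floor: 4, direction: up
Requests above: [7, 8]
Requests below: [2]
Moving up and requests lie above → nearest above is min([7, 8]) = 7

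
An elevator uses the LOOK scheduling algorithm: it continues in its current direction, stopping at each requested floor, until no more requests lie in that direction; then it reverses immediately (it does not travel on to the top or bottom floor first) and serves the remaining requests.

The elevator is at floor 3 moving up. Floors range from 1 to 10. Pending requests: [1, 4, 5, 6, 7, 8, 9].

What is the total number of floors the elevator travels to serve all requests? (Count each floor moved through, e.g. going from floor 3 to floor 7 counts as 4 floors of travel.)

Start at floor 3 moving up, LOOK stop order: [4, 5, 6, 7, 8, 9, 1]
  3 → 4: |4-3| = 1, total = 1
  4 → 5: |5-4| = 1, total = 2
  5 → 6: |6-5| = 1, total = 3
  6 → 7: |7-6| = 1, total = 4
  7 → 8: |8-7| = 1, total = 5
  8 → 9: |9-8| = 1, total = 6
  9 → 1: |1-9| = 8, total = 14

Answer: 14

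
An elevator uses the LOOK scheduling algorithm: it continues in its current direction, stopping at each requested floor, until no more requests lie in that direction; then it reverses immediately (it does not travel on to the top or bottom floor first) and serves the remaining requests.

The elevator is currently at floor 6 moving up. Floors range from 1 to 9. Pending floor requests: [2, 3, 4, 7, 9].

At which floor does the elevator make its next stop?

Current floor: 6, direction: up
Requests above: [7, 9]
Requests below: [2, 3, 4]
Moving up and requests lie above → nearest above is min([7, 9]) = 7

Answer: 7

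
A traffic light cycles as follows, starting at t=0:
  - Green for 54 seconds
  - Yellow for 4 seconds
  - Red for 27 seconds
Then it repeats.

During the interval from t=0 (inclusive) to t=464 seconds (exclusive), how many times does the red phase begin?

Cycle = 54+4+27 = 85s
red phase starts at t = k*85 + 58 for k=0,1,2,...
Need k*85+58 < 464 → k < 4.776
k ∈ {0, ..., 4} → 5 starts

Answer: 5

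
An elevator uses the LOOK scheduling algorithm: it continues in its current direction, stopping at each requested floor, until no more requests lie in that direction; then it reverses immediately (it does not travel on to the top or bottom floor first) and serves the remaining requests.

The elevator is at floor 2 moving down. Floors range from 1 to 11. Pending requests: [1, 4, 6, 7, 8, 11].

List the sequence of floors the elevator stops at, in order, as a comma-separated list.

Current: 2, moving DOWN
Serve below first (descending): [1]
Then reverse, serve above (ascending): [4, 6, 7, 8, 11]

Answer: 1, 4, 6, 7, 8, 11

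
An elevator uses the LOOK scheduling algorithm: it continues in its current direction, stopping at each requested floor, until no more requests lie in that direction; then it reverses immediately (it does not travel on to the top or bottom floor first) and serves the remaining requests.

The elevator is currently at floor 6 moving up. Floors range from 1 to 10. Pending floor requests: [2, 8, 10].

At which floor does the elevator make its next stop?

Current floor: 6, direction: up
Requests above: [8, 10]
Requests below: [2]
Moving up and requests lie above → nearest above is min([8, 10]) = 8

Answer: 8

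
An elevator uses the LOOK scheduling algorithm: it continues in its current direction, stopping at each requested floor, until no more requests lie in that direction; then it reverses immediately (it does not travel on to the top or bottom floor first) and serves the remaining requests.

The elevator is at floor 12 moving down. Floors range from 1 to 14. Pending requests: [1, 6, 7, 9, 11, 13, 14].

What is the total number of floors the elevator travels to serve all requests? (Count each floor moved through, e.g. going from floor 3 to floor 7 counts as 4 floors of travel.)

Answer: 24

Derivation:
Start at floor 12 moving down, LOOK stop order: [11, 9, 7, 6, 1, 13, 14]
  12 → 11: |11-12| = 1, total = 1
  11 → 9: |9-11| = 2, total = 3
  9 → 7: |7-9| = 2, total = 5
  7 → 6: |6-7| = 1, total = 6
  6 → 1: |1-6| = 5, total = 11
  1 → 13: |13-1| = 12, total = 23
  13 → 14: |14-13| = 1, total = 24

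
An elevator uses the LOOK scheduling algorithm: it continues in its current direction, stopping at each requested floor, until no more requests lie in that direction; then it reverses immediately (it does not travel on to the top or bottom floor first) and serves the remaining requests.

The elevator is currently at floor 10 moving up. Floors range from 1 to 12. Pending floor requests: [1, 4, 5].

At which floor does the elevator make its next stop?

Answer: 5

Derivation:
Current floor: 10, direction: up
Requests above: []
Requests below: [1, 4, 5]
Moving up but no requests above → reverse; nearest below is max([1, 4, 5]) = 5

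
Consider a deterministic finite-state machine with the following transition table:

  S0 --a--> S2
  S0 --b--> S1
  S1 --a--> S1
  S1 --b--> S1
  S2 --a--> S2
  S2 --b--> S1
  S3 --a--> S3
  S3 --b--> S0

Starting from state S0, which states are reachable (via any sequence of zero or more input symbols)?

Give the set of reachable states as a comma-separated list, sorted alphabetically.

BFS from S0:
  visit S0: S0--a-->S2 (new), S0--b-->S1 (new)
  visit S2: S2--a-->S2 (seen), S2--b-->S1 (seen)
  visit S1: S1--a-->S1 (seen), S1--b-->S1 (seen)

Answer: S0, S1, S2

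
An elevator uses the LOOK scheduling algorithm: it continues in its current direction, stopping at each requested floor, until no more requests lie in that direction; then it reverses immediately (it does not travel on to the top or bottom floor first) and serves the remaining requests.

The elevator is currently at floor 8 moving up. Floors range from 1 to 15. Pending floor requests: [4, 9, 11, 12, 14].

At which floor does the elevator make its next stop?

Answer: 9

Derivation:
Current floor: 8, direction: up
Requests above: [9, 11, 12, 14]
Requests below: [4]
Moving up and requests lie above → nearest above is min([9, 11, 12, 14]) = 9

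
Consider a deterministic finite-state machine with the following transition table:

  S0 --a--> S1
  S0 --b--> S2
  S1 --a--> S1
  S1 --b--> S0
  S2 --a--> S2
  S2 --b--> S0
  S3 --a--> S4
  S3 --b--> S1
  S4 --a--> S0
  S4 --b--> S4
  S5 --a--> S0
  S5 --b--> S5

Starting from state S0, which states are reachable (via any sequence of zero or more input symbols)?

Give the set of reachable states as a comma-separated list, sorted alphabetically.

Answer: S0, S1, S2

Derivation:
BFS from S0:
  visit S0: S0--a-->S1 (new), S0--b-->S2 (new)
  visit S1: S1--a-->S1 (seen), S1--b-->S0 (seen)
  visit S2: S2--a-->S2 (seen), S2--b-->S0 (seen)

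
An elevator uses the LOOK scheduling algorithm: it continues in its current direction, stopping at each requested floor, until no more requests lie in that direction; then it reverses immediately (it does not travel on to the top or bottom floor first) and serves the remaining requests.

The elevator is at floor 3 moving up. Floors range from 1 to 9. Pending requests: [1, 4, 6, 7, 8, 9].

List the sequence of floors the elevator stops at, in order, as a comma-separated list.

Answer: 4, 6, 7, 8, 9, 1

Derivation:
Current: 3, moving UP
Serve above first (ascending): [4, 6, 7, 8, 9]
Then reverse, serve below (descending): [1]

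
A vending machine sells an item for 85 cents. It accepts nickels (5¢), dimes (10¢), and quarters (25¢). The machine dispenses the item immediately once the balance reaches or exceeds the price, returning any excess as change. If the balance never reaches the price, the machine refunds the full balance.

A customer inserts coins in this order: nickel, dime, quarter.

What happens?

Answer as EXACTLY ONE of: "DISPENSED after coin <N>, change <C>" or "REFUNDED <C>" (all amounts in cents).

Price: 85¢
Coin 1 (nickel, 5¢): balance = 5¢
Coin 2 (dime, 10¢): balance = 15¢
Coin 3 (quarter, 25¢): balance = 40¢
All coins inserted, balance 40¢ < price 85¢ → REFUND 40¢

Answer: REFUNDED 40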